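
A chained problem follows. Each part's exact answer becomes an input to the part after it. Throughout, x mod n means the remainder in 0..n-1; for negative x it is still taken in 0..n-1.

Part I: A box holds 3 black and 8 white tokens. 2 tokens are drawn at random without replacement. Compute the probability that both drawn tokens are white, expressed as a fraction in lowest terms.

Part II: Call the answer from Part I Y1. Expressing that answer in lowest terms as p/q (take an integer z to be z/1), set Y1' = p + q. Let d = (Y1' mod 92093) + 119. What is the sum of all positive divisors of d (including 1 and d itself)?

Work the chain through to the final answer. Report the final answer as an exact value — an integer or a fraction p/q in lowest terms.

Part I: total draws C(11,2) = 55; favorable C(8,2) = 28; P = 28/55; answer 28/55
Part II: Y1 = 28/55; threaded value p + q = 83; d = 202; 202 = 2 * 101; sigma = (1 + 2) * (1 + 101) = 3 * 102 = 306; answer 306

306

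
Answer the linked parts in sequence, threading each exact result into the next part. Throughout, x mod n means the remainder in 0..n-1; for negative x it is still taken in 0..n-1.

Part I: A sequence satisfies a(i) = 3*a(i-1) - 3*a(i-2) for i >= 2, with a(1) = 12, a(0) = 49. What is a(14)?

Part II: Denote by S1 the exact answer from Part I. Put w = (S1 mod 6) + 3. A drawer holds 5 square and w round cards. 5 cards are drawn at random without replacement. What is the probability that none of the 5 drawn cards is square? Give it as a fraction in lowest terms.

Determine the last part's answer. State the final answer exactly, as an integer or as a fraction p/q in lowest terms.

Part I: a(2) = 3*(12) - 3*(49) = -111; iterating: a(2)=-111, a(3)=-369, a(4)=-774, a(5)=-1215, a(6)=-1323, a(7)=-324, a(8)=2997, a(9)=9963, a(10)=20898, a(11)=32805, a(12)=35721, a(13)=8748, a(14)=-80919; answer -80919
Part II: S1 = -80919; w = 6; total draws C(11,5) = 462; favorable C(6,5) = 6; P = 1/77; answer 1/77

1/77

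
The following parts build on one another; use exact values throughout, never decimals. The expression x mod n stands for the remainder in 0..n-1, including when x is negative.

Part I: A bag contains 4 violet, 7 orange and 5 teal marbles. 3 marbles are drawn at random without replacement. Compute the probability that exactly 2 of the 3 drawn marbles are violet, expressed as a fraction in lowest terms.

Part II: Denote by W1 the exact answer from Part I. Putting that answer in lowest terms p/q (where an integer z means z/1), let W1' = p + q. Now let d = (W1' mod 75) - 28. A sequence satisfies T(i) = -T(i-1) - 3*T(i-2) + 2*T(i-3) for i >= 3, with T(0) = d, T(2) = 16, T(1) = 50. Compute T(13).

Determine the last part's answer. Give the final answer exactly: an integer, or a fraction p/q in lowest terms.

-73602

Part I: total draws C(16,3) = 560; favorable C(4,2)*C(12,1) = 72; P = 9/70; answer 9/70
Part II: W1 = 9/70; threaded value p + q = 79; d = -24; T(3) = -1*(16) - 3*(50) + 2*(-24) = -214; iterating: T(3)=-214, T(4)=266, T(5)=408, T(6)=-1634, T(7)=942, T(8)=4776, T(9)=-10870, T(10)=-1574, T(11)=43736, T(12)=-60754, T(13)=-73602; answer -73602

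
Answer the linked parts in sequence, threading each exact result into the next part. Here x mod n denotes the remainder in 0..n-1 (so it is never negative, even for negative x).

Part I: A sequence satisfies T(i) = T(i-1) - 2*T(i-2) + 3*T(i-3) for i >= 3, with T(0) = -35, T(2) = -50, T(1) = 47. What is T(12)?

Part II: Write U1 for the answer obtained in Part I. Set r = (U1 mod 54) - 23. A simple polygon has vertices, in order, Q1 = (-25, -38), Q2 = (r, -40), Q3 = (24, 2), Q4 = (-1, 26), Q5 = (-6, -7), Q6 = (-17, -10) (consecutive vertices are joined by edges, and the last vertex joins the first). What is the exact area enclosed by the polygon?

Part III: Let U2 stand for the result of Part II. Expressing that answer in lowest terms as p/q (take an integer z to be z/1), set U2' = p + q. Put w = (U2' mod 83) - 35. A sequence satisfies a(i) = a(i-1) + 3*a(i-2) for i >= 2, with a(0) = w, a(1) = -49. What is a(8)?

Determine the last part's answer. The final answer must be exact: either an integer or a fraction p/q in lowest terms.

1298

Part I: T(3) = 1*(-50) - 2*(47) + 3*(-35) = -249; iterating: T(3)=-249, T(4)=-8, T(5)=340, T(6)=-391, T(7)=-1095, T(8)=707, T(9)=1724, T(10)=-2975, T(11)=-4302, T(12)=6820; answer 6820
Part II: U1 = 6820; r = -7; cross terms: (-25*-40 - -7*-38)=734, (-7*2 - 24*-40)=946, (24*26 - -1*2)=626, (-1*-7 - -6*26)=163, (-6*-10 - -17*-7)=-59, (-17*-38 - -25*-10)=396; twice the area = |2806| = 2806; area = 1403; answer 1403
Part III: U2 = 1403; threaded value p + q = 1404; w = 41; a(2) = 1*(-49) + 3*(41) = 74; iterating: a(2)=74, a(3)=-73, a(4)=149, a(5)=-70, a(6)=377, a(7)=167, a(8)=1298; answer 1298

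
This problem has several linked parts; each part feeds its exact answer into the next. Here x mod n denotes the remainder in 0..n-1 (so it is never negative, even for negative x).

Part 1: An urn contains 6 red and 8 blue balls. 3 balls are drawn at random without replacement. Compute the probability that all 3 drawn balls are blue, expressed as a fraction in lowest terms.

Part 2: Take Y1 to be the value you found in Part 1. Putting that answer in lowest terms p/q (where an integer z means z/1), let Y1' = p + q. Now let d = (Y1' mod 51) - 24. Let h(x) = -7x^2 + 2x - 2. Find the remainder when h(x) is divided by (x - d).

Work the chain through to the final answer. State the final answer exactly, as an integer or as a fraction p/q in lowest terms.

Part 1: total draws C(14,3) = 364; favorable C(8,3) = 56; P = 2/13; answer 2/13
Part 2: Y1 = 2/13; threaded value p + q = 15; d = -9; remainder = value at the root: -7*(-9)^2 + 2*(-9)^1 - 2 = (-567) + (-18) + (-2) = -587; answer -587

-587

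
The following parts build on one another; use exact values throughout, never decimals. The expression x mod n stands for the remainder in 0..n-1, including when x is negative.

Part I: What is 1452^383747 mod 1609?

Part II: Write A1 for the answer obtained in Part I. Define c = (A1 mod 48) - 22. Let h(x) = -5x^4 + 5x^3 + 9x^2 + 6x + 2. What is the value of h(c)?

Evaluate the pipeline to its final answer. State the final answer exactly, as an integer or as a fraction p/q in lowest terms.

-1113550

Part I: squarings mod 1609: 1452^1=1452, 1452^2=514, 1452^4=320, 1452^8=1033, 1452^16=322, 1452^32=708, 1452^64=865, 1452^128=40, 1452^256=1600, 1452^512=81, 1452^1024=125, 1452^2048=1144, 1452^4096=619, 1452^8192=219, 1452^16384=1300, 1452^32768=550, 1452^65536=8, 1452^131072=64, 1452^262144=878; 1452^383747 = 1452^1 * 1452^2 * 1452^256 * 1452^512 * 1452^2048 * 1452^4096 * 1452^16384 * 1452^32768 * 1452^65536 * 1452^262144 = 236 (mod 1609); answer 236
Part II: A1 = 236; c = 22; -5*(22)^4 + 5*(22)^3 + 9*(22)^2 + 6*(22)^1 + 2 = (-1171280) + (53240) + (4356) + (132) + (2) = -1113550; answer -1113550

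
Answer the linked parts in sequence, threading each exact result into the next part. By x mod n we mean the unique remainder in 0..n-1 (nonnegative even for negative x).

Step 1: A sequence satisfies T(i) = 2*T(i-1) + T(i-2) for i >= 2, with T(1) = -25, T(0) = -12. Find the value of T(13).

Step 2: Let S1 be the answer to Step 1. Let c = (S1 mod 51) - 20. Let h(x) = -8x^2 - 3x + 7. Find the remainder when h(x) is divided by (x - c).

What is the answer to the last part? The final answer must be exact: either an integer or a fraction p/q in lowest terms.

Step 1: T(2) = 2*(-25) + 1*(-12) = -62; iterating: T(2)=-62, T(3)=-149, T(4)=-360, T(5)=-869, T(6)=-2098, T(7)=-5065, T(8)=-12228, T(9)=-29521, T(10)=-71270, T(11)=-172061, T(12)=-415392, T(13)=-1002845; answer -1002845
Step 2: S1 = -1002845; c = -1; remainder = value at the root: -8*(-1)^2 - 3*(-1)^1 + 7 = (-8) + (3) + (7) = 2; answer 2

2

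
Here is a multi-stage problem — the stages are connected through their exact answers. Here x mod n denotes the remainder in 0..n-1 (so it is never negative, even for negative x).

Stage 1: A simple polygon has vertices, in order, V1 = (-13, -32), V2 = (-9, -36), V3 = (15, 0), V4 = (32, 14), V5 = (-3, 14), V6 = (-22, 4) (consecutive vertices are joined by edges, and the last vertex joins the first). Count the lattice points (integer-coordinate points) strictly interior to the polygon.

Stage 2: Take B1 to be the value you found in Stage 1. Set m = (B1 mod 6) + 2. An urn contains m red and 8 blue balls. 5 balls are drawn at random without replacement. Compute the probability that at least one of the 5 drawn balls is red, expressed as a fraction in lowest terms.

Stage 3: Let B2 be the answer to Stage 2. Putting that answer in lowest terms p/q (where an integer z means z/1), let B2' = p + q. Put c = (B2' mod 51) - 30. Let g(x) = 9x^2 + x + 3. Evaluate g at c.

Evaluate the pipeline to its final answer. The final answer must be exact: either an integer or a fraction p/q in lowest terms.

Stage 1: cross terms: (-13*-36 - -9*-32)=180, (-9*0 - 15*-36)=540, (15*14 - 32*0)=210, (32*14 - -3*14)=490, (-3*4 - -22*14)=296, (-22*-32 - -13*4)=756; twice the area = |2472| = 2472; area = 1236; boundary points = 4 + 12 + 1 + 35 + 1 + 9 = 62; strictly interior points = area - boundary/2 + 1 = 1206; answer 1206
Stage 2: B1 = 1206; m = 2; total draws C(10,5) = 252; complement C(8,5) = 56; favorable 252 - 56 = 196; P = 7/9; answer 7/9
Stage 3: B2 = 7/9; threaded value p + q = 16; c = -14; 9*(-14)^2 + 1*(-14)^1 + 3 = (1764) + (-14) + (3) = 1753; answer 1753

1753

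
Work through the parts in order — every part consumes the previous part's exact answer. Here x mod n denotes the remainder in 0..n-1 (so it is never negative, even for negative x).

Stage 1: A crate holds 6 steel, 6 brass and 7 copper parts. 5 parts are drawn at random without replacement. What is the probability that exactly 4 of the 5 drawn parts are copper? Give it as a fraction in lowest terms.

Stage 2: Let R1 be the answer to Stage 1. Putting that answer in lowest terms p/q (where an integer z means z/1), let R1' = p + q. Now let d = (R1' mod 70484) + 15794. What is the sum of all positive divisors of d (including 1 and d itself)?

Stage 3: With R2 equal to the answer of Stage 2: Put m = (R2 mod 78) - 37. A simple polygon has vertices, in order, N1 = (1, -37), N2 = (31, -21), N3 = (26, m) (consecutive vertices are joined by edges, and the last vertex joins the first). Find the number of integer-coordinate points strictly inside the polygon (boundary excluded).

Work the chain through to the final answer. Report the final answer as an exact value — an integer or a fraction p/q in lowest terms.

Stage 1: total draws C(19,5) = 11628; favorable C(7,4)*C(12,1) = 420; P = 35/969; answer 35/969
Stage 2: R1 = 35/969; threaded value p + q = 1004; d = 16798; 16798 = 2 * 37 * 227; sigma = (1 + 2) * (1 + 37) * (1 + 227) = 3 * 38 * 228 = 25992; answer 25992
Stage 3: R2 = 25992; m = -19; cross terms: (1*-21 - 31*-37)=1126, (31*-19 - 26*-21)=-43, (26*-37 - 1*-19)=-943; twice the area = |140| = 140; area = 70; boundary points = 2 + 1 + 1 = 4; strictly interior points = area - boundary/2 + 1 = 69; answer 69

69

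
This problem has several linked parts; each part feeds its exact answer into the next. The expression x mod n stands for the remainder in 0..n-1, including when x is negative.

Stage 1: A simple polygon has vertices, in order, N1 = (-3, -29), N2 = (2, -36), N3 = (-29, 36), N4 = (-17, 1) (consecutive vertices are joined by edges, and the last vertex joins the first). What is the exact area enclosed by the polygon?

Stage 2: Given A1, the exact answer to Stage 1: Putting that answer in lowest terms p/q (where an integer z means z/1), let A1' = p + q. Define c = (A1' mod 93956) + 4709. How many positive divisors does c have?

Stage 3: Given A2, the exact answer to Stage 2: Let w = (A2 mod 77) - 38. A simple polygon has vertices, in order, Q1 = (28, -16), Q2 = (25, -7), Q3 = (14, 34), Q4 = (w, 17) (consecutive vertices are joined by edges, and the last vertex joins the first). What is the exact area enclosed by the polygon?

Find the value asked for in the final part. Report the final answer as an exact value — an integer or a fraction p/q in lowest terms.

1007

Stage 1: cross terms: (-3*-36 - 2*-29)=166, (2*36 - -29*-36)=-972, (-29*1 - -17*36)=583, (-17*-29 - -3*1)=496; twice the area = |273| = 273; area = 273/2; answer 273/2
Stage 2: A1 = 273/2; threaded value p + q = 275; c = 4984; 4984 = 2^3 * 7 * 89; number of divisors = (3+1) * (1+1) * (1+1) = 16; answer 16
Stage 3: A2 = 16; w = -22; cross terms: (28*-7 - 25*-16)=204, (25*34 - 14*-7)=948, (14*17 - -22*34)=986, (-22*-16 - 28*17)=-124; twice the area = |2014| = 2014; area = 1007; answer 1007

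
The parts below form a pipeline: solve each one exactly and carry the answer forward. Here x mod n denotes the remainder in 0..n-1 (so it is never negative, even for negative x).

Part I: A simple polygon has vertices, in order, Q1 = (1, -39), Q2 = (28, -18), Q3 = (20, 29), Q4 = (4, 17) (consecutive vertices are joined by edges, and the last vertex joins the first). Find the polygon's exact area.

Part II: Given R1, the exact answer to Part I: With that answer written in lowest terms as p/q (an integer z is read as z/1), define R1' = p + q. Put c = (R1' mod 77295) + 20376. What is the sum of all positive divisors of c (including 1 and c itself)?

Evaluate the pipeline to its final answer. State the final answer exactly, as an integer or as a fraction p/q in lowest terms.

Part I: cross terms: (1*-18 - 28*-39)=1074, (28*29 - 20*-18)=1172, (20*17 - 4*29)=224, (4*-39 - 1*17)=-173; twice the area = |2297| = 2297; area = 2297/2; answer 2297/2
Part II: R1 = 2297/2; threaded value p + q = 2299; c = 22675; 22675 = 5^2 * 907; sigma = (1 + 5 + 25) * (1 + 907) = 31 * 908 = 28148; answer 28148

28148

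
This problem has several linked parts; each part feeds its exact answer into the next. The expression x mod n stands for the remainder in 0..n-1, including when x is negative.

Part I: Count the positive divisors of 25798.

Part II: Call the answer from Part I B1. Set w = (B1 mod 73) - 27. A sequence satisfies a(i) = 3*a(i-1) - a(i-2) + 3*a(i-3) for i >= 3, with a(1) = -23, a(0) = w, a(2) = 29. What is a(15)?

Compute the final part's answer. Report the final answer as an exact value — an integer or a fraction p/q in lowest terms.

8609369

Part I: 25798 = 2 * 12899; number of divisors = (1+1) * (1+1) = 4; answer 4
Part II: B1 = 4; w = -23; a(3) = 3*(29) - 1*(-23) + 3*(-23) = 41; iterating: a(3)=41, a(4)=25, a(5)=121, a(6)=461, a(7)=1337, a(8)=3913, a(9)=11785, a(10)=35453, a(11)=106313, a(12)=318841, a(13)=956569, a(14)=2869805, a(15)=8609369; answer 8609369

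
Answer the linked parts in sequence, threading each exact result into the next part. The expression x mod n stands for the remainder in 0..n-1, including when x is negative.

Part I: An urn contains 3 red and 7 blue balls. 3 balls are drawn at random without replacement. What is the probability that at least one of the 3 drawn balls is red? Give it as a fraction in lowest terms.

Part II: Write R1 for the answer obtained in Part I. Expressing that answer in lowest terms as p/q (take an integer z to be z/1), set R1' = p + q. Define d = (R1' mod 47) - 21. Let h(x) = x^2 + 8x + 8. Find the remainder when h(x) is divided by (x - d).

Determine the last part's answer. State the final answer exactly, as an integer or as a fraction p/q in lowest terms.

568

Part I: total draws C(10,3) = 120; complement C(7,3) = 35; favorable 120 - 35 = 85; P = 17/24; answer 17/24
Part II: R1 = 17/24; threaded value p + q = 41; d = 20; remainder = value at the root: 1*(20)^2 + 8*(20)^1 + 8 = (400) + (160) + (8) = 568; answer 568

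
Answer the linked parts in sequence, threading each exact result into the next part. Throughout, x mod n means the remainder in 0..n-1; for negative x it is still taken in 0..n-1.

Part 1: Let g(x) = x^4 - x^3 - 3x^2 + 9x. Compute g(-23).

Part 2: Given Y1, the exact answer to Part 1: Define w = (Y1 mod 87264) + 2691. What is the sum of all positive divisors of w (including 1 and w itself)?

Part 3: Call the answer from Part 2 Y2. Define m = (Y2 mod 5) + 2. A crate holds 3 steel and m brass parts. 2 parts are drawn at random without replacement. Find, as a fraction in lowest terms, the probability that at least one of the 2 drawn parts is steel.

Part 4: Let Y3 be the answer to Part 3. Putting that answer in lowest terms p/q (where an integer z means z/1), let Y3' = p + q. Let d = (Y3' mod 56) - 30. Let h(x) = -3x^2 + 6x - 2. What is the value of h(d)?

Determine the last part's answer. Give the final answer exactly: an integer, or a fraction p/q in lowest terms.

-431

Part 1: 1*(-23)^4 - 1*(-23)^3 - 3*(-23)^2 + 9*(-23)^1 = (279841) + (12167) + (-1587) + (-207) = 290214; answer 290214
Part 2: Y1 = 290214; w = 31113; 31113 = 3^2 * 3457; sigma = (1 + 3 + 9) * (1 + 3457) = 13 * 3458 = 44954; answer 44954
Part 3: Y2 = 44954; m = 6; total draws C(9,2) = 36; complement C(6,2) = 15; favorable 36 - 15 = 21; P = 7/12; answer 7/12
Part 4: Y3 = 7/12; threaded value p + q = 19; d = -11; -3*(-11)^2 + 6*(-11)^1 - 2 = (-363) + (-66) + (-2) = -431; answer -431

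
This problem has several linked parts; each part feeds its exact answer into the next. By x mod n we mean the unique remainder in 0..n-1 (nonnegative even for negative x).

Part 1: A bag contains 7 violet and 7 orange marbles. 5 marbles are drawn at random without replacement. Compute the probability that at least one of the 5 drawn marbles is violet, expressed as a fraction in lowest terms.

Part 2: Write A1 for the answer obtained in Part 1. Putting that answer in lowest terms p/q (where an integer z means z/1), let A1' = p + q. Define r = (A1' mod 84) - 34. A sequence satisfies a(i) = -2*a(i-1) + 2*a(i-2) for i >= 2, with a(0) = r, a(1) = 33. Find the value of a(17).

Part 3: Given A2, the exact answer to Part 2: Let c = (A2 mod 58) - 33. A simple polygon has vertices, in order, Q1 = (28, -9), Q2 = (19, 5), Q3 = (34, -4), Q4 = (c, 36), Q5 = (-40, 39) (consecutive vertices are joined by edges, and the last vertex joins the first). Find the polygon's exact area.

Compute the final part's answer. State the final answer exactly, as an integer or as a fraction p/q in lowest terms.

Part 1: total draws C(14,5) = 2002; complement C(7,5) = 21; favorable 2002 - 21 = 1981; P = 283/286; answer 283/286
Part 2: A1 = 283/286; threaded value p + q = 569; r = 31; a(2) = -2*(33) + 2*(31) = -4; iterating: a(2)=-4, a(3)=74, a(4)=-156, a(5)=460, a(6)=-1232, a(7)=3384, a(8)=-9232, a(9)=25232, a(10)=-68928, a(11)=188320, a(12)=-514496, a(13)=1405632, a(14)=-3840256, a(15)=10491776, a(16)=-28664064, a(17)=78311680; answer 78311680
Part 3: A2 = 78311680; c = -11; cross terms: (28*5 - 19*-9)=311, (19*-4 - 34*5)=-246, (34*36 - -11*-4)=1180, (-11*39 - -40*36)=1011, (-40*-9 - 28*39)=-732; twice the area = |1524| = 1524; area = 762; answer 762

762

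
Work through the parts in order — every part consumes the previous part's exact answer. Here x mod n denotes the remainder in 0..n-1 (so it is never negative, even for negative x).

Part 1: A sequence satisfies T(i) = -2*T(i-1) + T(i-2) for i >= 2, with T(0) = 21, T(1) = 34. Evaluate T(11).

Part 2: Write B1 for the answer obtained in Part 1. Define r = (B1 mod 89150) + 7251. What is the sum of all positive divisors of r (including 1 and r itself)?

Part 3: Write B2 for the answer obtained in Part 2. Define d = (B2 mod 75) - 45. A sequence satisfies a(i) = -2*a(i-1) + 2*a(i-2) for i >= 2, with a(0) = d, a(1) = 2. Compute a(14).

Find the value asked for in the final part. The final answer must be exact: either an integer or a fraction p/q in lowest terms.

-7291648

Part 1: T(2) = -2*(34) + 1*(21) = -47; iterating: T(2)=-47, T(3)=128, T(4)=-303, T(5)=734, T(6)=-1771, T(7)=4276, T(8)=-10323, T(9)=24922, T(10)=-60167, T(11)=145256; answer 145256
Part 2: B1 = 145256; r = 63357; 63357 = 3 * 7^2 * 431; sigma = (1 + 3) * (1 + 7 + 49) * (1 + 431) = 4 * 57 * 432 = 98496; answer 98496
Part 3: B2 = 98496; d = -24; a(2) = -2*(2) + 2*(-24) = -52; iterating: a(2)=-52, a(3)=108, a(4)=-320, a(5)=856, a(6)=-2352, a(7)=6416, a(8)=-17536, a(9)=47904, a(10)=-130880, a(11)=357568, a(12)=-976896, a(13)=2668928, a(14)=-7291648; answer -7291648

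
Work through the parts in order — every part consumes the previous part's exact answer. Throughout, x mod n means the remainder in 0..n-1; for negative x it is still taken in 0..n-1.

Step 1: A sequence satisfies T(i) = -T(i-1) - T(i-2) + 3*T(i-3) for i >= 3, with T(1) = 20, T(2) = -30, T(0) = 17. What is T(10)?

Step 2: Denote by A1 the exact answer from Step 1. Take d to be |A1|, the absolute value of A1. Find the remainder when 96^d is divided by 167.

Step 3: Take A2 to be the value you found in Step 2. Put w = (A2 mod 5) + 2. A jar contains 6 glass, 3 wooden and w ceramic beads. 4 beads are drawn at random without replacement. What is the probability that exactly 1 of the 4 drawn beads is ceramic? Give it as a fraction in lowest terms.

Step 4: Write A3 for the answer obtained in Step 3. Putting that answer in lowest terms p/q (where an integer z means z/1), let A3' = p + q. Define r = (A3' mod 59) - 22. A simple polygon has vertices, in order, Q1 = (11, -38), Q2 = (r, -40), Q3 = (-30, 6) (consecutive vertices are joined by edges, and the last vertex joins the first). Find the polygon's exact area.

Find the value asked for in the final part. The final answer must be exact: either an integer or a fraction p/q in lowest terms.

Step 1: T(3) = -1*(-30) - 1*(20) + 3*(17) = 61; iterating: T(3)=61, T(4)=29, T(5)=-180, T(6)=334, T(7)=-67, T(8)=-807, T(9)=1876, T(10)=-1270; answer -1270
Step 2: A1 = -1270; d = 1270; squarings mod 167: 96^1=96, 96^2=31, 96^4=126, 96^8=11, 96^16=121, 96^32=112, 96^64=19, 96^128=27, 96^256=61, 96^512=47, 96^1024=38; 96^1270 = 96^2 * 96^4 * 96^16 * 96^32 * 96^64 * 96^128 * 96^1024 = 21 (mod 167); answer 21
Step 3: A2 = 21; w = 3; total draws C(12,4) = 495; favorable C(3,1)*C(9,3) = 252; P = 28/55; answer 28/55
Step 4: A3 = 28/55; threaded value p + q = 83; r = 2; cross terms: (11*-40 - 2*-38)=-364, (2*6 - -30*-40)=-1188, (-30*-38 - 11*6)=1074; twice the area = |-478| = 478; area = 239; answer 239

239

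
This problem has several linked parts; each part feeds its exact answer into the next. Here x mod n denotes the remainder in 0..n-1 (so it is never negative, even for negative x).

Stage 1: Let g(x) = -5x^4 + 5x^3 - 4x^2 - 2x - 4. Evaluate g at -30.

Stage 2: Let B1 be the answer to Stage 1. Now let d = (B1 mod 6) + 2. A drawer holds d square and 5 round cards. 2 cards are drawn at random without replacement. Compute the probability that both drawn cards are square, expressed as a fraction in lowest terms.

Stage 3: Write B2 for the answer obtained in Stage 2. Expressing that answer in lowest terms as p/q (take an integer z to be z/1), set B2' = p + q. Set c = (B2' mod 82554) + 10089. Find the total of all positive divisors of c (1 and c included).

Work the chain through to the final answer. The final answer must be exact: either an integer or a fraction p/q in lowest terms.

19592

Stage 1: -5*(-30)^4 + 5*(-30)^3 - 4*(-30)^2 - 2*(-30)^1 - 4 = (-4050000) + (-135000) + (-3600) + (60) + (-4) = -4188544; answer -4188544
Stage 2: B1 = -4188544; d = 4; total draws C(9,2) = 36; favorable C(4,2) = 6; P = 1/6; answer 1/6
Stage 3: B2 = 1/6; threaded value p + q = 7; c = 10096; 10096 = 2^4 * 631; sigma = (1 + 2 + 4 + 8 + 16) * (1 + 631) = 31 * 632 = 19592; answer 19592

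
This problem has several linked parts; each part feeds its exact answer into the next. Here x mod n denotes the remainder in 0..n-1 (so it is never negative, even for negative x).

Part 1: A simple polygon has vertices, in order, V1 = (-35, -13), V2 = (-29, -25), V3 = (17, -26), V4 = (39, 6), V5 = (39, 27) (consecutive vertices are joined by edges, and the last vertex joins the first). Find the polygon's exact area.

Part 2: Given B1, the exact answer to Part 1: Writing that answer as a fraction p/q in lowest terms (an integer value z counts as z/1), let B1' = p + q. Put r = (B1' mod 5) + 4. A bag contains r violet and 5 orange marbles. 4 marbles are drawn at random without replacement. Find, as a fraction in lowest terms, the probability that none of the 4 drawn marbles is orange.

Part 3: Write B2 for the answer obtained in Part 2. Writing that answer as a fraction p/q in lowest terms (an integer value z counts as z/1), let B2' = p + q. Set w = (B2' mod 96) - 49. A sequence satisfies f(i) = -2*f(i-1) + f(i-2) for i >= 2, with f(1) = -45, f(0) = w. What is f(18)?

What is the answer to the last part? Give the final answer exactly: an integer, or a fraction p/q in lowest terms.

116669316

Part 1: cross terms: (-35*-25 - -29*-13)=498, (-29*-26 - 17*-25)=1179, (17*6 - 39*-26)=1116, (39*27 - 39*6)=819, (39*-13 - -35*27)=438; twice the area = |4050| = 4050; area = 2025; answer 2025
Part 2: B1 = 2025; threaded value p + q = 2026; r = 5; total draws C(10,4) = 210; favorable C(5,4) = 5; P = 1/42; answer 1/42
Part 3: B2 = 1/42; threaded value p + q = 43; w = -6; f(2) = -2*(-45) + 1*(-6) = 84; iterating: f(2)=84, f(3)=-213, f(4)=510, f(5)=-1233, f(6)=2976, f(7)=-7185, f(8)=17346, f(9)=-41877, f(10)=101100, f(11)=-244077, f(12)=589254, f(13)=-1422585, f(14)=3434424, f(15)=-8291433, f(16)=20017290, f(17)=-48326013, f(18)=116669316; answer 116669316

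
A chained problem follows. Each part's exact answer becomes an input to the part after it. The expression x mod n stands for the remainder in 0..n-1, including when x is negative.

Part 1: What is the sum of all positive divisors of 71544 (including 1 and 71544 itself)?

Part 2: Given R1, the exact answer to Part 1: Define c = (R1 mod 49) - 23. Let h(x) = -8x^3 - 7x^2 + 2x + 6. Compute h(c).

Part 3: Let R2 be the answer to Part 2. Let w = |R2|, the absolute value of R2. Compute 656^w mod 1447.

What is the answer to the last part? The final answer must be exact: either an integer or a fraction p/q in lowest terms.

1432

Part 1: 71544 = 2^3 * 3 * 11 * 271; sigma = (1 + 2 + 4 + 8) * (1 + 3) * (1 + 11) * (1 + 271) = 15 * 4 * 12 * 272 = 195840; answer 195840
Part 2: R1 = 195840; c = 13; -8*(13)^3 - 7*(13)^2 + 2*(13)^1 + 6 = (-17576) + (-1183) + (26) + (6) = -18727; answer -18727
Part 3: R2 = -18727; w = 18727; squarings mod 1447: 656^1=656, 656^2=577, 656^4=119, 656^8=1138, 656^16=1426, 656^32=441, 656^64=583, 656^128=1291, 656^256=1184, 656^512=1160, 656^1024=1337, 656^2048=524, 656^4096=1093, 656^8192=874, 656^16384=1307; 656^18727 = 656^1 * 656^2 * 656^4 * 656^32 * 656^256 * 656^2048 * 656^16384 = 1432 (mod 1447); answer 1432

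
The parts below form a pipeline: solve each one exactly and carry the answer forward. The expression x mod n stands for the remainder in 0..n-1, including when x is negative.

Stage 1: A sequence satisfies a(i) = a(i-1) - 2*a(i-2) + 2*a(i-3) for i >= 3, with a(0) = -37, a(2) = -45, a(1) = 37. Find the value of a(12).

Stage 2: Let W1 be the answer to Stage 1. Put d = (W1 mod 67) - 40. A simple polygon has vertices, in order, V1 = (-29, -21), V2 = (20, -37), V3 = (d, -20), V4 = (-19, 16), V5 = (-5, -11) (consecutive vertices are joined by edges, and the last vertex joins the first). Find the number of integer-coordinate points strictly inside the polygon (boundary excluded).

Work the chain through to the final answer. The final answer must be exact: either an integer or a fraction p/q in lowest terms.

Stage 1: a(3) = 1*(-45) - 2*(37) + 2*(-37) = -193; iterating: a(3)=-193, a(4)=-29, a(5)=267, a(6)=-61, a(7)=-653, a(8)=3, a(9)=1187, a(10)=-125, a(11)=-2493, a(12)=131; answer 131
Stage 2: W1 = 131; d = 24; cross terms: (-29*-37 - 20*-21)=1493, (20*-20 - 24*-37)=488, (24*16 - -19*-20)=4, (-19*-11 - -5*16)=289, (-5*-21 - -29*-11)=-214; twice the area = |2060| = 2060; area = 1030; boundary points = 1 + 1 + 1 + 1 + 2 = 6; strictly interior points = area - boundary/2 + 1 = 1028; answer 1028

1028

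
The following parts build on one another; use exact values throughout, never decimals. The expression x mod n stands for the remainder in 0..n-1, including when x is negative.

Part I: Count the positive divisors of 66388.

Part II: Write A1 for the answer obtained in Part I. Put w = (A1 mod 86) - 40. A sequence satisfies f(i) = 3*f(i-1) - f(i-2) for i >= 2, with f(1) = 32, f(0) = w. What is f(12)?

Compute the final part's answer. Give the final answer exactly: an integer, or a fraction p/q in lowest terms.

Part I: 66388 = 2^2 * 7 * 2371; number of divisors = (2+1) * (1+1) * (1+1) = 12; answer 12
Part II: A1 = 12; w = -28; f(2) = 3*(32) - 1*(-28) = 124; iterating: f(2)=124, f(3)=340, f(4)=896, f(5)=2348, f(6)=6148, f(7)=16096, f(8)=42140, f(9)=110324, f(10)=288832, f(11)=756172, f(12)=1979684; answer 1979684

1979684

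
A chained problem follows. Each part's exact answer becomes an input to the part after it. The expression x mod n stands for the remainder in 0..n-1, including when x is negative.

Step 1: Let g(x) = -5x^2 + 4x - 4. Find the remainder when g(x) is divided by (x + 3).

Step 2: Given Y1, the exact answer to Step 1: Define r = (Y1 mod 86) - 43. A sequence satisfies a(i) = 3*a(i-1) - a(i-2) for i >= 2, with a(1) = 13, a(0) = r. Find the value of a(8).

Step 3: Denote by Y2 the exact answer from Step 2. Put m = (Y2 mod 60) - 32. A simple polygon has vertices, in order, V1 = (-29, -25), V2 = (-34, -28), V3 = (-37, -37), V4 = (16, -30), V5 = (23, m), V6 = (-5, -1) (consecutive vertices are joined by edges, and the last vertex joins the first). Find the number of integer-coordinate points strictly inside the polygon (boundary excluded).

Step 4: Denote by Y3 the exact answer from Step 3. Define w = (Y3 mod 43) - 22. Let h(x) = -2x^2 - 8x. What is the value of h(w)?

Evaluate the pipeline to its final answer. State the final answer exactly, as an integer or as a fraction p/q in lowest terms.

Step 1: remainder = value at the root: -5*(-3)^2 + 4*(-3)^1 - 4 = (-45) + (-12) + (-4) = -61; answer -61
Step 2: Y1 = -61; r = -18; a(2) = 3*(13) - 1*(-18) = 57; iterating: a(2)=57, a(3)=158, a(4)=417, a(5)=1093, a(6)=2862, a(7)=7493, a(8)=19617; answer 19617
Step 3: Y2 = 19617; m = 25; cross terms: (-29*-28 - -34*-25)=-38, (-34*-37 - -37*-28)=222, (-37*-30 - 16*-37)=1702, (16*25 - 23*-30)=1090, (23*-1 - -5*25)=102, (-5*-25 - -29*-1)=96; twice the area = |3174| = 3174; area = 1587; boundary points = 1 + 3 + 1 + 1 + 2 + 24 = 32; strictly interior points = area - boundary/2 + 1 = 1572; answer 1572
Step 4: Y3 = 1572; w = 2; -2*(2)^2 - 8*(2)^1 = (-8) + (-16) = -24; answer -24

-24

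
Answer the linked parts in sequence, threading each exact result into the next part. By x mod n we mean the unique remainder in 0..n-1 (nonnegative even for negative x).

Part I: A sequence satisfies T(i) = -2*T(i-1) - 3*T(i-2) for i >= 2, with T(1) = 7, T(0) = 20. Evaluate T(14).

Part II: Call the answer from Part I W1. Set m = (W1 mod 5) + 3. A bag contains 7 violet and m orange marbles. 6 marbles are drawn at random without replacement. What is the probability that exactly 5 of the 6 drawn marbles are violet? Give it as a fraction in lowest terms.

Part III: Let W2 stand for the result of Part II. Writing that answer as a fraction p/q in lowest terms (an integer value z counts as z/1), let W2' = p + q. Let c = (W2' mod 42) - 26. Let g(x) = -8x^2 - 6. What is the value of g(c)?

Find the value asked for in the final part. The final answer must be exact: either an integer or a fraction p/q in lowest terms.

-38

Part I: T(2) = -2*(7) - 3*(20) = -74; iterating: T(2)=-74, T(3)=127, T(4)=-32, T(5)=-317, T(6)=730, T(7)=-509, T(8)=-1172, T(9)=3871, T(10)=-4226, T(11)=-3161, T(12)=19000, T(13)=-28517, T(14)=34; answer 34
Part II: W1 = 34; m = 7; total draws C(14,6) = 3003; favorable C(7,5)*C(7,1) = 147; P = 7/143; answer 7/143
Part III: W2 = 7/143; threaded value p + q = 150; c = -2; -8*(-2)^2 - 6 = (-32) + (-6) = -38; answer -38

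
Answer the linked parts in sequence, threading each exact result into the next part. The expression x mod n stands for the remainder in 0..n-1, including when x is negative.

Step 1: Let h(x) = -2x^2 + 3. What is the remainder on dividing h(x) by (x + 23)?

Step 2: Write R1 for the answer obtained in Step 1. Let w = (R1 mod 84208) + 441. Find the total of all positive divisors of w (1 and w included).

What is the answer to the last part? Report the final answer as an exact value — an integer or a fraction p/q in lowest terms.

146034

Step 1: remainder = value at the root: -2*(-23)^2 + 3 = (-1058) + (3) = -1055; answer -1055
Step 2: R1 = -1055; w = 83594; 83594 = 2 * 7^2 * 853; sigma = (1 + 2) * (1 + 7 + 49) * (1 + 853) = 3 * 57 * 854 = 146034; answer 146034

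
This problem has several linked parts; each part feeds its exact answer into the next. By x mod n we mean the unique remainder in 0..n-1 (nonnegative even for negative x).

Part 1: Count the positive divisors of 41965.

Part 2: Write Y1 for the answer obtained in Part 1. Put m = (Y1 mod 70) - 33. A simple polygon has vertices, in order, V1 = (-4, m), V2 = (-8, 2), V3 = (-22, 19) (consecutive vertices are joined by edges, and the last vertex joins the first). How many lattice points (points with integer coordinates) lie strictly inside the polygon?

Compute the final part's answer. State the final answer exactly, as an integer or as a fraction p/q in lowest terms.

Part 1: 41965 = 5 * 7 * 11 * 109; number of divisors = (1+1) * (1+1) * (1+1) * (1+1) = 16; answer 16
Part 2: Y1 = 16; m = -17; cross terms: (-4*2 - -8*-17)=-144, (-8*19 - -22*2)=-108, (-22*-17 - -4*19)=450; twice the area = |198| = 198; area = 99; boundary points = 1 + 1 + 18 = 20; strictly interior points = area - boundary/2 + 1 = 90; answer 90

90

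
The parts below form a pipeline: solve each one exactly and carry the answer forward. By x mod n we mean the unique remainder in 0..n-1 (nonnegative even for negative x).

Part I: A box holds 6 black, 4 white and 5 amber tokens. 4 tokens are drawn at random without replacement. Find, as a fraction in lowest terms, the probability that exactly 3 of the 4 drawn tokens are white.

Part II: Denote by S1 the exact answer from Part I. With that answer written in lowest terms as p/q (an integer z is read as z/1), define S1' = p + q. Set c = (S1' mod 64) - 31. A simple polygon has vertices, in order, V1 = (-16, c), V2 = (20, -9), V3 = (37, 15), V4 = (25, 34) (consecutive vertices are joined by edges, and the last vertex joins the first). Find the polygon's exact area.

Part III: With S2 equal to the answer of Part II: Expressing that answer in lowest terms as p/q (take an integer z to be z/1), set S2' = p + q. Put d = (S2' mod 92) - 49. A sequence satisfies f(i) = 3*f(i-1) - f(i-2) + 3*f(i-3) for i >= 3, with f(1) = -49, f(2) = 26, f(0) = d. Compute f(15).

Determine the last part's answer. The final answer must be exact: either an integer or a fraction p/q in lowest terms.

Part I: total draws C(15,4) = 1365; favorable C(4,3)*C(11,1) = 44; P = 44/1365; answer 44/1365
Part II: S1 = 44/1365; threaded value p + q = 1409; c = -30; cross terms: (-16*-9 - 20*-30)=744, (20*15 - 37*-9)=633, (37*34 - 25*15)=883, (25*-30 - -16*34)=-206; twice the area = |2054| = 2054; area = 1027; answer 1027
Part III: S2 = 1027; threaded value p + q = 1028; d = -33; f(3) = 3*(26) - 1*(-49) + 3*(-33) = 28; iterating: f(3)=28, f(4)=-89, f(5)=-217, f(6)=-478, f(7)=-1484, f(8)=-4625, f(9)=-13825, f(10)=-41302, f(11)=-123956, f(12)=-372041, f(13)=-1116073, f(14)=-3348046, f(15)=-10044188; answer -10044188

-10044188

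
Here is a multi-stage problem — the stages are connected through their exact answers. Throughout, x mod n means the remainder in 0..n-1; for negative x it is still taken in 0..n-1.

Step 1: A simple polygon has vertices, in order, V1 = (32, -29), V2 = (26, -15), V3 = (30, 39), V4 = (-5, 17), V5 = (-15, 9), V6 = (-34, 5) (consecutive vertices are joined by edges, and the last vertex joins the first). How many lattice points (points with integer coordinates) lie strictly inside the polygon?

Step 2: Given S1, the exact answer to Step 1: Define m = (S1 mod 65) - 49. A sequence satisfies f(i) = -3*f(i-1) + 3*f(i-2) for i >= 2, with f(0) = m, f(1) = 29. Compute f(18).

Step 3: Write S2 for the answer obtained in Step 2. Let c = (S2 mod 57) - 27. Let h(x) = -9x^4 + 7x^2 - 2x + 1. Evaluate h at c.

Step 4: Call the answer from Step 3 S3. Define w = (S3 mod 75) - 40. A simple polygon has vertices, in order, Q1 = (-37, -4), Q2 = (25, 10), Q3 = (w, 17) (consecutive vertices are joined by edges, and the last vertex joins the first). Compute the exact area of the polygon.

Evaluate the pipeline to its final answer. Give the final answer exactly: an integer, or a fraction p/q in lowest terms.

Step 1: cross terms: (32*-15 - 26*-29)=274, (26*39 - 30*-15)=1464, (30*17 - -5*39)=705, (-5*9 - -15*17)=210, (-15*5 - -34*9)=231, (-34*-29 - 32*5)=826; twice the area = |3710| = 3710; area = 1855; boundary points = 2 + 2 + 1 + 2 + 1 + 2 = 10; strictly interior points = area - boundary/2 + 1 = 1851; answer 1851
Step 2: S1 = 1851; m = -18; f(2) = -3*(29) + 3*(-18) = -141; iterating: f(2)=-141, f(3)=510, f(4)=-1953, f(5)=7389, f(6)=-28026, f(7)=106245, f(8)=-402813, f(9)=1527174, f(10)=-5789961, f(11)=21951405, f(12)=-83224098, f(13)=315526509, f(14)=-1196251821, f(15)=4535334990, f(16)=-17194760433, f(17)=65190286269, f(18)=-247155140106; answer -247155140106
Step 3: S2 = -247155140106; c = -3; -9*(-3)^4 + 7*(-3)^2 - 2*(-3)^1 + 1 = (-729) + (63) + (6) + (1) = -659; answer -659
Step 4: S3 = -659; w = -24; cross terms: (-37*10 - 25*-4)=-270, (25*17 - -24*10)=665, (-24*-4 - -37*17)=725; twice the area = |1120| = 1120; area = 560; answer 560

560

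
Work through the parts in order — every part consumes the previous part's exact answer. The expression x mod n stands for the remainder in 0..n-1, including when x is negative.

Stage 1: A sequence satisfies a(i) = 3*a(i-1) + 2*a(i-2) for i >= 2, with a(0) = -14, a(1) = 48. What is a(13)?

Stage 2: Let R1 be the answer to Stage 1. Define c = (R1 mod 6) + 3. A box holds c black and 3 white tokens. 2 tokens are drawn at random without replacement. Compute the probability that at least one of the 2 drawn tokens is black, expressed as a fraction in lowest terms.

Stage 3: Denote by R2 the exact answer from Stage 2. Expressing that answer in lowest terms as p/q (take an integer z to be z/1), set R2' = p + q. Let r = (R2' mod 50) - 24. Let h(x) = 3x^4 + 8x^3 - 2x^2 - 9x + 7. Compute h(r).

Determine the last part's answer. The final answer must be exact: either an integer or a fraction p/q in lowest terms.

Stage 1: a(2) = 3*(48) + 2*(-14) = 116; iterating: a(2)=116, a(3)=444, a(4)=1564, a(5)=5580, a(6)=19868, a(7)=70764, a(8)=252028, a(9)=897612, a(10)=3196892, a(11)=11385900, a(12)=40551484, a(13)=144426252; answer 144426252
Stage 2: R1 = 144426252; c = 3; total draws C(6,2) = 15; complement C(3,2) = 3; favorable 15 - 3 = 12; P = 4/5; answer 4/5
Stage 3: R2 = 4/5; threaded value p + q = 9; r = -15; 3*(-15)^4 + 8*(-15)^3 - 2*(-15)^2 - 9*(-15)^1 + 7 = (151875) + (-27000) + (-450) + (135) + (7) = 124567; answer 124567

124567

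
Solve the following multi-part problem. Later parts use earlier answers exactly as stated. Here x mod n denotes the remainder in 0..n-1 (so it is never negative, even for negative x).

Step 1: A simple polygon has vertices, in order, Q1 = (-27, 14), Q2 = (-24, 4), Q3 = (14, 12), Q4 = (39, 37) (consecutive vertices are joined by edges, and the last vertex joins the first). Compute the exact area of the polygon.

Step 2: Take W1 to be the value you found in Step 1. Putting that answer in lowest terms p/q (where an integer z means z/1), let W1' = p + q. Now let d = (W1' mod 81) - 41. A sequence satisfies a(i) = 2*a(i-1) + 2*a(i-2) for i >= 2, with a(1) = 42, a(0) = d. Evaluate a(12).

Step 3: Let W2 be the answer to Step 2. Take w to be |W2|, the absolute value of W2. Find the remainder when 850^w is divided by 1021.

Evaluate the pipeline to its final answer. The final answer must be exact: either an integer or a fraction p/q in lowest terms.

Step 1: cross terms: (-27*4 - -24*14)=228, (-24*12 - 14*4)=-344, (14*37 - 39*12)=50, (39*14 - -27*37)=1545; twice the area = |1479| = 1479; area = 1479/2; answer 1479/2
Step 2: W1 = 1479/2; threaded value p + q = 1481; d = -18; a(2) = 2*(42) + 2*(-18) = 48; iterating: a(2)=48, a(3)=180, a(4)=456, a(5)=1272, a(6)=3456, a(7)=9456, a(8)=25824, a(9)=70560, a(10)=192768, a(11)=526656, a(12)=1438848; answer 1438848
Step 3: W2 = 1438848; w = 1438848; squarings mod 1021: 850^1=850, 850^2=653, 850^4=652, 850^8=368, 850^16=652, 850^32=368, 850^64=652, 850^128=368, 850^256=652, 850^512=368, 850^1024=652, 850^2048=368, 850^4096=652, 850^8192=368, 850^16384=652, 850^32768=368, 850^65536=652, 850^131072=368, 850^262144=652, 850^524288=368, 850^1048576=652; 850^1438848 = 850^128 * 850^1024 * 850^4096 * 850^8192 * 850^16384 * 850^32768 * 850^65536 * 850^262144 * 850^1048576 = 1 (mod 1021); answer 1

1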